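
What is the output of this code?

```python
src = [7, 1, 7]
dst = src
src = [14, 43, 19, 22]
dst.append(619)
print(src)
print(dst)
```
[14, 43, 19, 22]
[7, 1, 7, 619]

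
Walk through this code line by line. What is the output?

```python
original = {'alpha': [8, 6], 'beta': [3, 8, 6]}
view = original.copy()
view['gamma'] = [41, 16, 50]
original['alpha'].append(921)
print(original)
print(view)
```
{'alpha': [8, 6, 921], 'beta': [3, 8, 6]}
{'alpha': [8, 6, 921], 'beta': [3, 8, 6], 'gamma': [41, 16, 50]}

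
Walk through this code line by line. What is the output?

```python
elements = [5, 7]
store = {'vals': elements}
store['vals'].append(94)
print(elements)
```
[5, 7, 94]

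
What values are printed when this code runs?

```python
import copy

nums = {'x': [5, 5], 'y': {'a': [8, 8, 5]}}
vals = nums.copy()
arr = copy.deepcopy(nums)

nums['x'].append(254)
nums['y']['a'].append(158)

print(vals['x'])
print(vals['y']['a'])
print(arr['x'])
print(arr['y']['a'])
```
[5, 5, 254]
[8, 8, 5, 158]
[5, 5]
[8, 8, 5]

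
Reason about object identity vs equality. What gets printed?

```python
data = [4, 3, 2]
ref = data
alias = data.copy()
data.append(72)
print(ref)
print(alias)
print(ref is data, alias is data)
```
[4, 3, 2, 72]
[4, 3, 2]
True False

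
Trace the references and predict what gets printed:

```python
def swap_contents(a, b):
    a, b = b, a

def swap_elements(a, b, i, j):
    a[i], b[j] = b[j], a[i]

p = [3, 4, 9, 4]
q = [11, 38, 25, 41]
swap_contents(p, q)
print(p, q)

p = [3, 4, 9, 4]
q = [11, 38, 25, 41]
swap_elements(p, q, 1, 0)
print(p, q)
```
[3, 4, 9, 4] [11, 38, 25, 41]
[3, 11, 9, 4] [4, 38, 25, 41]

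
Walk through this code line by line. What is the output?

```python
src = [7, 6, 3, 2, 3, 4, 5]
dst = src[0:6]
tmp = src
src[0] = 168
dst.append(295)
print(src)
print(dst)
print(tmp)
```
[168, 6, 3, 2, 3, 4, 5]
[7, 6, 3, 2, 3, 4, 295]
[168, 6, 3, 2, 3, 4, 5]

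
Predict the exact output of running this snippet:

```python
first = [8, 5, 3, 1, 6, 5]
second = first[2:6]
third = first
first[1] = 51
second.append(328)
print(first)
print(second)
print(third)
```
[8, 51, 3, 1, 6, 5]
[3, 1, 6, 5, 328]
[8, 51, 3, 1, 6, 5]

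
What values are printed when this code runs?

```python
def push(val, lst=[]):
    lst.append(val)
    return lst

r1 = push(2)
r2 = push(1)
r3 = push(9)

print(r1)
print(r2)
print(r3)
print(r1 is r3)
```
[2, 1, 9]
[2, 1, 9]
[2, 1, 9]
True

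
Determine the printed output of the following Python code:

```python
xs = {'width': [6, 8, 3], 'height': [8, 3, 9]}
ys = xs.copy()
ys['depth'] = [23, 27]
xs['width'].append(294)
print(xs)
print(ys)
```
{'width': [6, 8, 3, 294], 'height': [8, 3, 9]}
{'width': [6, 8, 3, 294], 'height': [8, 3, 9], 'depth': [23, 27]}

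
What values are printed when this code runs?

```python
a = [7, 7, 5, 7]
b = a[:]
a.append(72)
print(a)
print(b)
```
[7, 7, 5, 7, 72]
[7, 7, 5, 7]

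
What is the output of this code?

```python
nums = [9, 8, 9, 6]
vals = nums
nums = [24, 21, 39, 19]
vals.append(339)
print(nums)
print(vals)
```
[24, 21, 39, 19]
[9, 8, 9, 6, 339]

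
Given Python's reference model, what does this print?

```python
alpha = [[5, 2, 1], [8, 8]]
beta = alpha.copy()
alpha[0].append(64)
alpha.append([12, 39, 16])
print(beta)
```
[[5, 2, 1, 64], [8, 8]]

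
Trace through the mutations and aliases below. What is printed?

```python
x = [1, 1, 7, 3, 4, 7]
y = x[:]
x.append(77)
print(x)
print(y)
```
[1, 1, 7, 3, 4, 7, 77]
[1, 1, 7, 3, 4, 7]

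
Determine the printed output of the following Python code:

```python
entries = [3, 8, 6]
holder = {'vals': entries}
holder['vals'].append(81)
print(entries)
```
[3, 8, 6, 81]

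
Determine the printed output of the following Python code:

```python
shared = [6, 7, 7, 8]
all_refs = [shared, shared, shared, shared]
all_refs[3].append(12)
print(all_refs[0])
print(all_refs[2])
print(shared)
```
[6, 7, 7, 8, 12]
[6, 7, 7, 8, 12]
[6, 7, 7, 8, 12]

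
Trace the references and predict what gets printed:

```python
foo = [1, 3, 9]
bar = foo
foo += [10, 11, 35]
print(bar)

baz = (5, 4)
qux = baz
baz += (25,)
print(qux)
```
[1, 3, 9, 10, 11, 35]
(5, 4)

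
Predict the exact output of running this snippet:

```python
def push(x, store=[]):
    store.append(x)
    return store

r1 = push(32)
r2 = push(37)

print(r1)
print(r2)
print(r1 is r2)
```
[32, 37]
[32, 37]
True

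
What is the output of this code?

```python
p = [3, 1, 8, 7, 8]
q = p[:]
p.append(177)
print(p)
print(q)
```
[3, 1, 8, 7, 8, 177]
[3, 1, 8, 7, 8]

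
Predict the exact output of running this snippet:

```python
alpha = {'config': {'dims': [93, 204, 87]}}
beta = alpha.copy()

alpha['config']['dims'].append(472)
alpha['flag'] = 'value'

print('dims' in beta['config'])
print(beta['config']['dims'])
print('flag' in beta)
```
True
[93, 204, 87, 472]
False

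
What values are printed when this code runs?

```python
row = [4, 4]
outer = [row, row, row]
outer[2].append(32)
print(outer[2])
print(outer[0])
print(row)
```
[4, 4, 32]
[4, 4, 32]
[4, 4, 32]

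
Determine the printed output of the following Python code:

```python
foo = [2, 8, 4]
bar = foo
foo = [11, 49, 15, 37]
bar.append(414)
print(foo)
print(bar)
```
[11, 49, 15, 37]
[2, 8, 4, 414]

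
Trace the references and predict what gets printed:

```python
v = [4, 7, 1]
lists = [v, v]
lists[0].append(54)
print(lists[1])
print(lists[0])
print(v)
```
[4, 7, 1, 54]
[4, 7, 1, 54]
[4, 7, 1, 54]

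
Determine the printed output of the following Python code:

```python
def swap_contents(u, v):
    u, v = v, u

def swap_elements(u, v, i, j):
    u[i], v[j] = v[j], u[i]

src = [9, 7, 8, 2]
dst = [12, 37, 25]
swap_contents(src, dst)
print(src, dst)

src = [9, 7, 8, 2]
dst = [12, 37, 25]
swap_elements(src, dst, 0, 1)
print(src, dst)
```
[9, 7, 8, 2] [12, 37, 25]
[37, 7, 8, 2] [12, 9, 25]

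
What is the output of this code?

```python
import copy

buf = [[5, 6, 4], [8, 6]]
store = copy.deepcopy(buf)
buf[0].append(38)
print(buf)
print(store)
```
[[5, 6, 4, 38], [8, 6]]
[[5, 6, 4], [8, 6]]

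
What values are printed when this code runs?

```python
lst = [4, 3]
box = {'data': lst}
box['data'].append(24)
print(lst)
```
[4, 3, 24]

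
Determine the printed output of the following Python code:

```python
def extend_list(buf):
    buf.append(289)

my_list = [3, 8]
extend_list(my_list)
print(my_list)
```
[3, 8, 289]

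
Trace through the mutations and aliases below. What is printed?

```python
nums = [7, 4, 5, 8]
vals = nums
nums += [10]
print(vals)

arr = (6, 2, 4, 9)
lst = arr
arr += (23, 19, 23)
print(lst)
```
[7, 4, 5, 8, 10]
(6, 2, 4, 9)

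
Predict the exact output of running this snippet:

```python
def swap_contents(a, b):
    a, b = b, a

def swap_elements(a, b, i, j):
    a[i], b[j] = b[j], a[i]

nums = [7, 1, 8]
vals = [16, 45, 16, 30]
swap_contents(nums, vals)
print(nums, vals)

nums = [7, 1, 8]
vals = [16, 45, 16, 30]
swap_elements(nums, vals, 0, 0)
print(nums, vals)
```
[7, 1, 8] [16, 45, 16, 30]
[16, 1, 8] [7, 45, 16, 30]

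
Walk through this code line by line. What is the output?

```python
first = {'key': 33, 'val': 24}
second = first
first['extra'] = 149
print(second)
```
{'key': 33, 'val': 24, 'extra': 149}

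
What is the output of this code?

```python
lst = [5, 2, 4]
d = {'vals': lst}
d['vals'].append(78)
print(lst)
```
[5, 2, 4, 78]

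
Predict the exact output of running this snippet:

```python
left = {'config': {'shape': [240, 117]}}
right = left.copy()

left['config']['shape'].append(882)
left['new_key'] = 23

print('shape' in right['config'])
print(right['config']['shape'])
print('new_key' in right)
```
True
[240, 117, 882]
False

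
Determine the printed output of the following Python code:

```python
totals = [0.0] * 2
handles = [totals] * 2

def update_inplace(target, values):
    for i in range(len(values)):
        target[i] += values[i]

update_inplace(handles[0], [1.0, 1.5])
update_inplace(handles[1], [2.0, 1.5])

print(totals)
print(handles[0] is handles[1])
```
[3.0, 3.0]
True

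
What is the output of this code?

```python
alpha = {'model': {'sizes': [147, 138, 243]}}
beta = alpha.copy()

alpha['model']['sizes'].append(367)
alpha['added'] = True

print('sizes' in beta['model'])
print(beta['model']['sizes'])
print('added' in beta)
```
True
[147, 138, 243, 367]
False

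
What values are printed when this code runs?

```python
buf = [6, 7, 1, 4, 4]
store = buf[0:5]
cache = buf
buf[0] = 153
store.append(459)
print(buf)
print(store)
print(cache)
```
[153, 7, 1, 4, 4]
[6, 7, 1, 4, 4, 459]
[153, 7, 1, 4, 4]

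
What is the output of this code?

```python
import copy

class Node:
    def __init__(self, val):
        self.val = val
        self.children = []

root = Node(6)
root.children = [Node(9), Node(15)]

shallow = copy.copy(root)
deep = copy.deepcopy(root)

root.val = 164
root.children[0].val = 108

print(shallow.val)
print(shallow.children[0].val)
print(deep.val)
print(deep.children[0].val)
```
6
108
6
9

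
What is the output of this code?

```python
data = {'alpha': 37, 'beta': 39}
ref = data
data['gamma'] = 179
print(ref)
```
{'alpha': 37, 'beta': 39, 'gamma': 179}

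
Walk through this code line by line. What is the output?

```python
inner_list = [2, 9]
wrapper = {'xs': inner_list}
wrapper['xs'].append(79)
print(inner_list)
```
[2, 9, 79]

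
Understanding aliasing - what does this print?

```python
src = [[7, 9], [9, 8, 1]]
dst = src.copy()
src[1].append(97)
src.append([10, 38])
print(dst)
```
[[7, 9], [9, 8, 1, 97]]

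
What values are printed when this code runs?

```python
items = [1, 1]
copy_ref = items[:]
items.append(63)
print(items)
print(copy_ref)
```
[1, 1, 63]
[1, 1]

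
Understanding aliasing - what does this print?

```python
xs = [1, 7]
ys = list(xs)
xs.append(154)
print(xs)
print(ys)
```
[1, 7, 154]
[1, 7]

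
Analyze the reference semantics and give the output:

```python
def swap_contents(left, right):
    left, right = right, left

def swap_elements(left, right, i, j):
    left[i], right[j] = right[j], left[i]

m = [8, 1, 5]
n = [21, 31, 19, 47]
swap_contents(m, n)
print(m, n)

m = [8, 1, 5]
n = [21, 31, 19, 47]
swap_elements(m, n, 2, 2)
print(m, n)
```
[8, 1, 5] [21, 31, 19, 47]
[8, 1, 19] [21, 31, 5, 47]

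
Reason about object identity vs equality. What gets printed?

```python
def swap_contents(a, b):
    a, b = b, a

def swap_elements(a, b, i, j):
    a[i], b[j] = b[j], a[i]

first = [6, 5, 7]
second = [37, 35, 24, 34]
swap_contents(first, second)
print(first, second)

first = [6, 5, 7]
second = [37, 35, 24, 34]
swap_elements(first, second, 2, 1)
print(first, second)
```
[6, 5, 7] [37, 35, 24, 34]
[6, 5, 35] [37, 7, 24, 34]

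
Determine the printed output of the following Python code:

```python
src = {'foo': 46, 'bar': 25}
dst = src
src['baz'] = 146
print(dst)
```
{'foo': 46, 'bar': 25, 'baz': 146}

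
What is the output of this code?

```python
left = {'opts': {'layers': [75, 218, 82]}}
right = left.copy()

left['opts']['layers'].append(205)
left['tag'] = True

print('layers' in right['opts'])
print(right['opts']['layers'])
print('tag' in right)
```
True
[75, 218, 82, 205]
False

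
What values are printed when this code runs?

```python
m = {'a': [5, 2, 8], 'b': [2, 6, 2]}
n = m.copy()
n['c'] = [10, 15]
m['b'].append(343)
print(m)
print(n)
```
{'a': [5, 2, 8], 'b': [2, 6, 2, 343]}
{'a': [5, 2, 8], 'b': [2, 6, 2, 343], 'c': [10, 15]}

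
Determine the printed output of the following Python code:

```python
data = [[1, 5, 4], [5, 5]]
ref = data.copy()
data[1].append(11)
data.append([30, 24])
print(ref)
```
[[1, 5, 4], [5, 5, 11]]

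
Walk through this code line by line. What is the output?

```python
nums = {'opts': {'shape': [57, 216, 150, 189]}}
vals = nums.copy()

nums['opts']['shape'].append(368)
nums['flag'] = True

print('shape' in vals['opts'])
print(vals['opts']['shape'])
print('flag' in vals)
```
True
[57, 216, 150, 189, 368]
False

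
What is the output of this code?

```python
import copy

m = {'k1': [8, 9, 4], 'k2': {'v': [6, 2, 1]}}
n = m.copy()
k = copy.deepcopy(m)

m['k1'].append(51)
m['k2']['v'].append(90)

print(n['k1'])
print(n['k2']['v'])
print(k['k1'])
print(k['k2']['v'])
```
[8, 9, 4, 51]
[6, 2, 1, 90]
[8, 9, 4]
[6, 2, 1]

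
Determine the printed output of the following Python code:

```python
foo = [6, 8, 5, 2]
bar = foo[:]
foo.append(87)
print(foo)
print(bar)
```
[6, 8, 5, 2, 87]
[6, 8, 5, 2]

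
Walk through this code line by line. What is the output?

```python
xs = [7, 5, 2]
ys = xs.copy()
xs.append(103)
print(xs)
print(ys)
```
[7, 5, 2, 103]
[7, 5, 2]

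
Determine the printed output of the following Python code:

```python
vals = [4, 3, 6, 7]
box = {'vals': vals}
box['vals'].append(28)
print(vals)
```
[4, 3, 6, 7, 28]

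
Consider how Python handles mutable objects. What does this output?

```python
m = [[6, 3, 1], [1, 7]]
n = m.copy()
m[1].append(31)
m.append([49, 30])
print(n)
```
[[6, 3, 1], [1, 7, 31]]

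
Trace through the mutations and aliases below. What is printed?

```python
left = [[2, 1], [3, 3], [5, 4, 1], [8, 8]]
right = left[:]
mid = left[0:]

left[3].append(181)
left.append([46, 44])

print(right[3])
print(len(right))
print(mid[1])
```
[8, 8, 181]
4
[3, 3]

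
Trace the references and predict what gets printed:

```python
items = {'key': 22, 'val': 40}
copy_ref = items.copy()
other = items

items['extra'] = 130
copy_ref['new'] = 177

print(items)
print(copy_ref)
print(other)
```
{'key': 22, 'val': 40, 'extra': 130}
{'key': 22, 'val': 40, 'new': 177}
{'key': 22, 'val': 40, 'extra': 130}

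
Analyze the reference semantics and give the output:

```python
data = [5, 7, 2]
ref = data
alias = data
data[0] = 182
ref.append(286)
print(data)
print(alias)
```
[182, 7, 2, 286]
[182, 7, 2, 286]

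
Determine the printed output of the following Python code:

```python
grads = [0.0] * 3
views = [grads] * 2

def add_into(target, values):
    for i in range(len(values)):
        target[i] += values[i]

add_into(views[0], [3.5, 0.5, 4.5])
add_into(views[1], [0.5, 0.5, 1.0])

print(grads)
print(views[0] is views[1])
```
[4.0, 1.0, 5.5]
True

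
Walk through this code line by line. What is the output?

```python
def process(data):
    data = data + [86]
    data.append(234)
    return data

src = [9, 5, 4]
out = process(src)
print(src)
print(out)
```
[9, 5, 4]
[9, 5, 4, 86, 234]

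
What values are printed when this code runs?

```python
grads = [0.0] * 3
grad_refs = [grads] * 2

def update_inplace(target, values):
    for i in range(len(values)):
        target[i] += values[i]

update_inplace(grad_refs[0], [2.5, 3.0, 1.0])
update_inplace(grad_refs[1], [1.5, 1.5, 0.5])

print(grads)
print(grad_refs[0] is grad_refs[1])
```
[4.0, 4.5, 1.5]
True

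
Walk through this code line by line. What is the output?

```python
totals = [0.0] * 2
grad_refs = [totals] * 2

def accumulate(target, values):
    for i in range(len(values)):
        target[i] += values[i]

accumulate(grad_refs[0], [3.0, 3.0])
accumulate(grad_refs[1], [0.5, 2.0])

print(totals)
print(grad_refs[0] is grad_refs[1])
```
[3.5, 5.0]
True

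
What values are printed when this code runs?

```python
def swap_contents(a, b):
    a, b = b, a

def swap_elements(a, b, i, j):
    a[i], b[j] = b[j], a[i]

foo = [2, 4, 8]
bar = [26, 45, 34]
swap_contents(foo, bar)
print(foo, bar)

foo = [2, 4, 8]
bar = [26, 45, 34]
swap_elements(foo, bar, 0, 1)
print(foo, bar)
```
[2, 4, 8] [26, 45, 34]
[45, 4, 8] [26, 2, 34]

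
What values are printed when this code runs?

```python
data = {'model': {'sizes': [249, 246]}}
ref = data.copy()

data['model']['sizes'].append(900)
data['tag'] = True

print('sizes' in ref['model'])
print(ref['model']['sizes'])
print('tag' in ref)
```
True
[249, 246, 900]
False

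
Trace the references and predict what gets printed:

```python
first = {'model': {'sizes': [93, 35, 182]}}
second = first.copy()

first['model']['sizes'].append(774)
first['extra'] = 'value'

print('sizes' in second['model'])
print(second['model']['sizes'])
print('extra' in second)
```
True
[93, 35, 182, 774]
False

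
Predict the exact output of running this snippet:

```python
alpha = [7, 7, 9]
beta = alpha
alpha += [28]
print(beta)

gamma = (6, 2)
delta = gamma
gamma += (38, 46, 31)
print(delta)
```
[7, 7, 9, 28]
(6, 2)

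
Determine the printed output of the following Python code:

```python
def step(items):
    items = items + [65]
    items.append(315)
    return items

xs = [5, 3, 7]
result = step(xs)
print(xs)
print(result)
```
[5, 3, 7]
[5, 3, 7, 65, 315]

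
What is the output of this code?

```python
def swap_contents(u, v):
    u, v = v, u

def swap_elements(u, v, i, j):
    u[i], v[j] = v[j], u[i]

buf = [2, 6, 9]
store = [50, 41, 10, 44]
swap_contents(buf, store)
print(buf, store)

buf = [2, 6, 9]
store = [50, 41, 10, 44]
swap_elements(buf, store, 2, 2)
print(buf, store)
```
[2, 6, 9] [50, 41, 10, 44]
[2, 6, 10] [50, 41, 9, 44]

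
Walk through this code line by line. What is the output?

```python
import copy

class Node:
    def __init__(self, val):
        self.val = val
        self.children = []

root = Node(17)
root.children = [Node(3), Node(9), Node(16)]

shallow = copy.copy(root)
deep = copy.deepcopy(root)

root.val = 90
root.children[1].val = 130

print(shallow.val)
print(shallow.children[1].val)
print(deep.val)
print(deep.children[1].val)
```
17
130
17
9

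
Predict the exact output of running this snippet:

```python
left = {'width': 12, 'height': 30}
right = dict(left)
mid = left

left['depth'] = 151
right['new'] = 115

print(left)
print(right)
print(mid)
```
{'width': 12, 'height': 30, 'depth': 151}
{'width': 12, 'height': 30, 'new': 115}
{'width': 12, 'height': 30, 'depth': 151}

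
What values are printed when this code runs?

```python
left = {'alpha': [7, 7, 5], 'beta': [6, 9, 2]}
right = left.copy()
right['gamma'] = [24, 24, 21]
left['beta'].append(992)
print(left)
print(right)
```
{'alpha': [7, 7, 5], 'beta': [6, 9, 2, 992]}
{'alpha': [7, 7, 5], 'beta': [6, 9, 2, 992], 'gamma': [24, 24, 21]}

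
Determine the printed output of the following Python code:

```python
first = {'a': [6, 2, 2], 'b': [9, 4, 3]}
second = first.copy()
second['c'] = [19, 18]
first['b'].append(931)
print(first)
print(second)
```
{'a': [6, 2, 2], 'b': [9, 4, 3, 931]}
{'a': [6, 2, 2], 'b': [9, 4, 3, 931], 'c': [19, 18]}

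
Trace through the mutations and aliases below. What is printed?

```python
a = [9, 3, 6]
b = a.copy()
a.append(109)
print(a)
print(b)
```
[9, 3, 6, 109]
[9, 3, 6]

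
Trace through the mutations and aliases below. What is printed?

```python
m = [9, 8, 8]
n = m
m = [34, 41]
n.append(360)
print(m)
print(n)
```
[34, 41]
[9, 8, 8, 360]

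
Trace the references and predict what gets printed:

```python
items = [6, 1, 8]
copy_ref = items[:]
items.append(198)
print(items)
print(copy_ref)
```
[6, 1, 8, 198]
[6, 1, 8]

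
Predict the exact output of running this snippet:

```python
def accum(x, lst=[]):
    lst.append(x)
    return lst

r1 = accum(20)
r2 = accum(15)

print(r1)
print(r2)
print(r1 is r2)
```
[20, 15]
[20, 15]
True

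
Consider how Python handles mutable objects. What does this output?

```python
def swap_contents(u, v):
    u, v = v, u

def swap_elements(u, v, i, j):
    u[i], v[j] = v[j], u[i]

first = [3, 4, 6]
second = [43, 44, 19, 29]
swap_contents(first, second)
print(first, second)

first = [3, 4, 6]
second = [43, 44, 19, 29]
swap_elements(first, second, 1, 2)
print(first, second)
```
[3, 4, 6] [43, 44, 19, 29]
[3, 19, 6] [43, 44, 4, 29]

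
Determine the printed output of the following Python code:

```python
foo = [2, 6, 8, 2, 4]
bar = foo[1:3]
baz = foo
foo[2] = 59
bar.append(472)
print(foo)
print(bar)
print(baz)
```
[2, 6, 59, 2, 4]
[6, 8, 472]
[2, 6, 59, 2, 4]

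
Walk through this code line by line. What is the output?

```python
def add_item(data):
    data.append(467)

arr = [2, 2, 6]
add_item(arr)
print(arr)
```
[2, 2, 6, 467]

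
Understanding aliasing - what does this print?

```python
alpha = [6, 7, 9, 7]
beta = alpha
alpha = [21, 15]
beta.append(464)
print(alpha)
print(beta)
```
[21, 15]
[6, 7, 9, 7, 464]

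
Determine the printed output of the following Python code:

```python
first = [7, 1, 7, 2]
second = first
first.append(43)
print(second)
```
[7, 1, 7, 2, 43]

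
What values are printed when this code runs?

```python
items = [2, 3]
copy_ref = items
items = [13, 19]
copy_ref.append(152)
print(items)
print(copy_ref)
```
[13, 19]
[2, 3, 152]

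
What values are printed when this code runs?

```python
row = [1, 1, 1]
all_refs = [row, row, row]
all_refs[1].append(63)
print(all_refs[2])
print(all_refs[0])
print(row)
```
[1, 1, 1, 63]
[1, 1, 1, 63]
[1, 1, 1, 63]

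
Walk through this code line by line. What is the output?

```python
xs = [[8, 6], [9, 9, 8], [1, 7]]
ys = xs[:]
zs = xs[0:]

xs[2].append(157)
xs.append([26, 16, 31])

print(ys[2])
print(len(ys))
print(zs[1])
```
[1, 7, 157]
3
[9, 9, 8]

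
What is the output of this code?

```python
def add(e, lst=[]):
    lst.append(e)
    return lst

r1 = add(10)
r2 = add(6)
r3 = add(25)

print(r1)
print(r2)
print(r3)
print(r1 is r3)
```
[10, 6, 25]
[10, 6, 25]
[10, 6, 25]
True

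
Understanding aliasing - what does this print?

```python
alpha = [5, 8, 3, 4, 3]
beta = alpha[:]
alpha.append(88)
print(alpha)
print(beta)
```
[5, 8, 3, 4, 3, 88]
[5, 8, 3, 4, 3]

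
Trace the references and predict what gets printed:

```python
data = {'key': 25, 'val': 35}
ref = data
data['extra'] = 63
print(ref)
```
{'key': 25, 'val': 35, 'extra': 63}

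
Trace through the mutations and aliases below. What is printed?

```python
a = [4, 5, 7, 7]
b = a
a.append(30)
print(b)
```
[4, 5, 7, 7, 30]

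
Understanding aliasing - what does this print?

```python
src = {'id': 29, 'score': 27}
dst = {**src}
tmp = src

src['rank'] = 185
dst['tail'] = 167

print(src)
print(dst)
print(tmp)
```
{'id': 29, 'score': 27, 'rank': 185}
{'id': 29, 'score': 27, 'tail': 167}
{'id': 29, 'score': 27, 'rank': 185}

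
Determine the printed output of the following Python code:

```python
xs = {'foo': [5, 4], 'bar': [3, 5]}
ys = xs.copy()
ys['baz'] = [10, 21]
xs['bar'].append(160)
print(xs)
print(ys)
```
{'foo': [5, 4], 'bar': [3, 5, 160]}
{'foo': [5, 4], 'bar': [3, 5, 160], 'baz': [10, 21]}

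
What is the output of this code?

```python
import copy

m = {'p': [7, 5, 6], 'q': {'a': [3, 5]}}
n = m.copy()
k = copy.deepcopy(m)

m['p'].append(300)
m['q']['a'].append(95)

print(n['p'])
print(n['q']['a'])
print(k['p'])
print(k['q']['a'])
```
[7, 5, 6, 300]
[3, 5, 95]
[7, 5, 6]
[3, 5]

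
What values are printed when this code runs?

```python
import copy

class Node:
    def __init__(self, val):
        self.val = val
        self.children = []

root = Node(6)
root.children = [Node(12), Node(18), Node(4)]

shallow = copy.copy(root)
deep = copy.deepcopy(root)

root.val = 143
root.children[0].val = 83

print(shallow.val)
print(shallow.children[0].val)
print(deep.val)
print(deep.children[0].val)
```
6
83
6
12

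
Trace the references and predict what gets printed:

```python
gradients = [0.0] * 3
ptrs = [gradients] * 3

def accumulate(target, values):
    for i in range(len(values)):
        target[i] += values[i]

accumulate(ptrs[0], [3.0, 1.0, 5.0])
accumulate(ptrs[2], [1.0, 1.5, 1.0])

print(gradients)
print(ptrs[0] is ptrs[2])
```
[4.0, 2.5, 6.0]
True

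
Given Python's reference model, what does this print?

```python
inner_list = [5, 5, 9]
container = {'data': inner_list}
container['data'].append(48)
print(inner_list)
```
[5, 5, 9, 48]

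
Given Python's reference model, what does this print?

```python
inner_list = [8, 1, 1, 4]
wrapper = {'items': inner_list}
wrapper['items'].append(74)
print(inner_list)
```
[8, 1, 1, 4, 74]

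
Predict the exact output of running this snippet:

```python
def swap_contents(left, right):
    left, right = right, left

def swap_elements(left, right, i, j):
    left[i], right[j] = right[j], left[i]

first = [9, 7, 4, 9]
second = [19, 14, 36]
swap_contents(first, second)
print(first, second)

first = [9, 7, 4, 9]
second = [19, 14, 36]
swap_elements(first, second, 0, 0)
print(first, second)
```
[9, 7, 4, 9] [19, 14, 36]
[19, 7, 4, 9] [9, 14, 36]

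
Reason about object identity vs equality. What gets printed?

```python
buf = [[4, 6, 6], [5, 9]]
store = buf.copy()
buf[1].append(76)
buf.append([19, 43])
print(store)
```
[[4, 6, 6], [5, 9, 76]]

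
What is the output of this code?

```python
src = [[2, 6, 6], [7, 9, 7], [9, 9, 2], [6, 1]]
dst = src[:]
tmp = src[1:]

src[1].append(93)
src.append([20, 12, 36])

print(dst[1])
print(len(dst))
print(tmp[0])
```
[7, 9, 7, 93]
4
[7, 9, 7, 93]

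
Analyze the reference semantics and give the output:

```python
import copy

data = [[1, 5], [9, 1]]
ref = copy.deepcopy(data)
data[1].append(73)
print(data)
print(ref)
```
[[1, 5], [9, 1, 73]]
[[1, 5], [9, 1]]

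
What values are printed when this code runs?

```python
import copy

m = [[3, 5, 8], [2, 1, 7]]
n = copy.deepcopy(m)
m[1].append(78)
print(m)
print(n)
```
[[3, 5, 8], [2, 1, 7, 78]]
[[3, 5, 8], [2, 1, 7]]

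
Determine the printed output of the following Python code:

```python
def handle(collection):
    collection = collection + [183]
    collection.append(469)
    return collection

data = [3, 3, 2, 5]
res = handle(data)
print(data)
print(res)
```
[3, 3, 2, 5]
[3, 3, 2, 5, 183, 469]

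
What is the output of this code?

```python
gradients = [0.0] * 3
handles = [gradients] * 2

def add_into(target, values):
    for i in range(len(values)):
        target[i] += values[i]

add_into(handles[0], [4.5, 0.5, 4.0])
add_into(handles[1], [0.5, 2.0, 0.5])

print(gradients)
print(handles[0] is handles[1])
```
[5.0, 2.5, 4.5]
True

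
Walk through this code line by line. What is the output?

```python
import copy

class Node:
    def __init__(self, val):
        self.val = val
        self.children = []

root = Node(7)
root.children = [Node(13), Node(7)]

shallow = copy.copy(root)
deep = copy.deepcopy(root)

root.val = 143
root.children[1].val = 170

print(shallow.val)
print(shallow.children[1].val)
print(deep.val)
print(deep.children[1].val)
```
7
170
7
7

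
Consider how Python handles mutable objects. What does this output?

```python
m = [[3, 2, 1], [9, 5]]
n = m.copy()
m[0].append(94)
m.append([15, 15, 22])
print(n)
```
[[3, 2, 1, 94], [9, 5]]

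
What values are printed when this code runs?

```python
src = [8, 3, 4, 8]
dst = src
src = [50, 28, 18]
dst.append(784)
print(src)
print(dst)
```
[50, 28, 18]
[8, 3, 4, 8, 784]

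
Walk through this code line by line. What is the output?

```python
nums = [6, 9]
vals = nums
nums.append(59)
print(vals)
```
[6, 9, 59]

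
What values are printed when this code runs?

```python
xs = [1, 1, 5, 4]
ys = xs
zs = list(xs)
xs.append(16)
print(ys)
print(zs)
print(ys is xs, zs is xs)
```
[1, 1, 5, 4, 16]
[1, 1, 5, 4]
True False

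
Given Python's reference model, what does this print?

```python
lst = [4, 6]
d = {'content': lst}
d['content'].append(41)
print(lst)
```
[4, 6, 41]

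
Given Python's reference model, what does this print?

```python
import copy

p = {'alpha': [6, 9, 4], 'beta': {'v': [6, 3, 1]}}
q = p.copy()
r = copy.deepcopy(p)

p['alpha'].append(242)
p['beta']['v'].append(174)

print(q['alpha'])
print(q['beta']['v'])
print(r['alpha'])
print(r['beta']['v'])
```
[6, 9, 4, 242]
[6, 3, 1, 174]
[6, 9, 4]
[6, 3, 1]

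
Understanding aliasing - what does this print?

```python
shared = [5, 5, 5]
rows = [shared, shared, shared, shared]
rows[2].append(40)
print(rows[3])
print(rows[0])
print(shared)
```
[5, 5, 5, 40]
[5, 5, 5, 40]
[5, 5, 5, 40]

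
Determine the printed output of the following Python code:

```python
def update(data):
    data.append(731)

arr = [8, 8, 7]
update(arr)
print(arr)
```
[8, 8, 7, 731]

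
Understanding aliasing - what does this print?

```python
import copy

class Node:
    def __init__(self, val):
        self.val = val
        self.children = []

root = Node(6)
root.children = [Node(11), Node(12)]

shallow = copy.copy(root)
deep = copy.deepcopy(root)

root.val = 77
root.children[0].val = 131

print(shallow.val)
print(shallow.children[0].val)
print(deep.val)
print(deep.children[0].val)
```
6
131
6
11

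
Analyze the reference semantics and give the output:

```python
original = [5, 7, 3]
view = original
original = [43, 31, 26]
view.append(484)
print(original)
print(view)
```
[43, 31, 26]
[5, 7, 3, 484]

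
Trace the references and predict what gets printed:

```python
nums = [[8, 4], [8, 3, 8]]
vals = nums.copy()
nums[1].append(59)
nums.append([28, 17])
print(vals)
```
[[8, 4], [8, 3, 8, 59]]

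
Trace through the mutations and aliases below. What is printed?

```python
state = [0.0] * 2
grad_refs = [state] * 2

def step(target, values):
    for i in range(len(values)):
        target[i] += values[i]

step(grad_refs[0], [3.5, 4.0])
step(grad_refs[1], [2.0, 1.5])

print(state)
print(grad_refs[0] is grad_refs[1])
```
[5.5, 5.5]
True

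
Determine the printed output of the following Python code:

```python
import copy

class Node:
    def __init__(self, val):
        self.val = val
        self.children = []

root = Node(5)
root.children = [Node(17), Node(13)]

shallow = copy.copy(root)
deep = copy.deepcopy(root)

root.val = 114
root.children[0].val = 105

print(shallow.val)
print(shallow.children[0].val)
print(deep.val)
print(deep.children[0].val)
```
5
105
5
17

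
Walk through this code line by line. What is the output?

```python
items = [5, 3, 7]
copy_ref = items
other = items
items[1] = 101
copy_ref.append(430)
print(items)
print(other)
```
[5, 101, 7, 430]
[5, 101, 7, 430]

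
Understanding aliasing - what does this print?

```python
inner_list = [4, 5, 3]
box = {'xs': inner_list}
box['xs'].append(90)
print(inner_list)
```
[4, 5, 3, 90]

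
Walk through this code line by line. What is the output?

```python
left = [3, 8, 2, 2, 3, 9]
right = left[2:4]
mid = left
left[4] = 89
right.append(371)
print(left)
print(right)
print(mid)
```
[3, 8, 2, 2, 89, 9]
[2, 2, 371]
[3, 8, 2, 2, 89, 9]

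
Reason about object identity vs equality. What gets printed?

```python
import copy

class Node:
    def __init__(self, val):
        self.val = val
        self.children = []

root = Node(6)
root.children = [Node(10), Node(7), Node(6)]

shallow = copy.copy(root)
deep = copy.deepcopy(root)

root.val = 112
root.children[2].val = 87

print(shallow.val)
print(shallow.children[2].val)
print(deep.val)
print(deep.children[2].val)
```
6
87
6
6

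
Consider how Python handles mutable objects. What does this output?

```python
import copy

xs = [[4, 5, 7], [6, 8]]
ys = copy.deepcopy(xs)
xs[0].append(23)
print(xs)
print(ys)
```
[[4, 5, 7, 23], [6, 8]]
[[4, 5, 7], [6, 8]]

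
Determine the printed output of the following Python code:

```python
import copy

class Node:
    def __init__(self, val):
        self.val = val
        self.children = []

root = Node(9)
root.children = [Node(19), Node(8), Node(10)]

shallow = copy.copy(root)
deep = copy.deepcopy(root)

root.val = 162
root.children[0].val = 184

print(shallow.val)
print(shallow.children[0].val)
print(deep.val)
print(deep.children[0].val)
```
9
184
9
19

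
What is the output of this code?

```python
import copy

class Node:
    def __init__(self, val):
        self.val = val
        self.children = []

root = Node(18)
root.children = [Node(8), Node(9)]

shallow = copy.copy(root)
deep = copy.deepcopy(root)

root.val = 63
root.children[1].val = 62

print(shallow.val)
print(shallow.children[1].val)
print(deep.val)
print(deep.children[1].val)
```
18
62
18
9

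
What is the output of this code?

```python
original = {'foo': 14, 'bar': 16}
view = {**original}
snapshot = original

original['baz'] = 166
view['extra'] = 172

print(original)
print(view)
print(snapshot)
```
{'foo': 14, 'bar': 16, 'baz': 166}
{'foo': 14, 'bar': 16, 'extra': 172}
{'foo': 14, 'bar': 16, 'baz': 166}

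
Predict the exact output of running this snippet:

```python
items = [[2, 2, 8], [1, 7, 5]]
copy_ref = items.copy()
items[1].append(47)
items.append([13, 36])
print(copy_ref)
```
[[2, 2, 8], [1, 7, 5, 47]]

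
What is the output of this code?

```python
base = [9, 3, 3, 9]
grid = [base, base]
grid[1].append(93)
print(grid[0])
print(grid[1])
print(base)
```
[9, 3, 3, 9, 93]
[9, 3, 3, 9, 93]
[9, 3, 3, 9, 93]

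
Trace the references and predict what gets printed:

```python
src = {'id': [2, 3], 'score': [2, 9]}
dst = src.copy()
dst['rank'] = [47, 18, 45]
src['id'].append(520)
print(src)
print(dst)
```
{'id': [2, 3, 520], 'score': [2, 9]}
{'id': [2, 3, 520], 'score': [2, 9], 'rank': [47, 18, 45]}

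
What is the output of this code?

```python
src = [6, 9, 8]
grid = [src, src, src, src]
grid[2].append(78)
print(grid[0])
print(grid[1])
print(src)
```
[6, 9, 8, 78]
[6, 9, 8, 78]
[6, 9, 8, 78]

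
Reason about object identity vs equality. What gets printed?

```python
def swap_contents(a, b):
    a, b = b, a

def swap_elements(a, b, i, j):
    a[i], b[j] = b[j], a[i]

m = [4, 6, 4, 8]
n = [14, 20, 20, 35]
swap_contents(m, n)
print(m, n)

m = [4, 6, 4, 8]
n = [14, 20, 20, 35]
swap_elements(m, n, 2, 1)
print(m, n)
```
[4, 6, 4, 8] [14, 20, 20, 35]
[4, 6, 20, 8] [14, 4, 20, 35]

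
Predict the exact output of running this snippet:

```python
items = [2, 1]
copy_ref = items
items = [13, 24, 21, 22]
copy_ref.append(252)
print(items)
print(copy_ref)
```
[13, 24, 21, 22]
[2, 1, 252]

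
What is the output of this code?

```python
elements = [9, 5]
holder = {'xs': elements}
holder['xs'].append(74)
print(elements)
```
[9, 5, 74]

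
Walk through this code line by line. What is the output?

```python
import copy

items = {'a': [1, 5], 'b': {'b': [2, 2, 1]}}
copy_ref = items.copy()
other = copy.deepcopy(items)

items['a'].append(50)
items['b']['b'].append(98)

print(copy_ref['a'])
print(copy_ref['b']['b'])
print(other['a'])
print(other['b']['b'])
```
[1, 5, 50]
[2, 2, 1, 98]
[1, 5]
[2, 2, 1]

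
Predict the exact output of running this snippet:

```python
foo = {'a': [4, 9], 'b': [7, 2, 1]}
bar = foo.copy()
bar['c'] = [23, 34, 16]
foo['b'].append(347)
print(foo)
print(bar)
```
{'a': [4, 9], 'b': [7, 2, 1, 347]}
{'a': [4, 9], 'b': [7, 2, 1, 347], 'c': [23, 34, 16]}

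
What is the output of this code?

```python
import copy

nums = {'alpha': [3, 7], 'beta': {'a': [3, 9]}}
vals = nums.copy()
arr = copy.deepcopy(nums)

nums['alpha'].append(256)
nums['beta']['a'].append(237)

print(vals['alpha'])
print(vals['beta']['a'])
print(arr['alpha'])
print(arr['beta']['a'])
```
[3, 7, 256]
[3, 9, 237]
[3, 7]
[3, 9]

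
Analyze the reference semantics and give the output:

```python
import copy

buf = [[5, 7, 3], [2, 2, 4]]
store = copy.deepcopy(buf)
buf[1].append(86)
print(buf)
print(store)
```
[[5, 7, 3], [2, 2, 4, 86]]
[[5, 7, 3], [2, 2, 4]]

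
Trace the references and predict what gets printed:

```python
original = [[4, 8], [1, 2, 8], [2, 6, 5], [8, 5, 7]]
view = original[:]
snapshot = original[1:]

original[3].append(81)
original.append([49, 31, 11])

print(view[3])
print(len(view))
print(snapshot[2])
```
[8, 5, 7, 81]
4
[8, 5, 7, 81]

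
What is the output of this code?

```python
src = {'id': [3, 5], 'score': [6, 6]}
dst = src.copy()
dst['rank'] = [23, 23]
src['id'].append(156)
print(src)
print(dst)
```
{'id': [3, 5, 156], 'score': [6, 6]}
{'id': [3, 5, 156], 'score': [6, 6], 'rank': [23, 23]}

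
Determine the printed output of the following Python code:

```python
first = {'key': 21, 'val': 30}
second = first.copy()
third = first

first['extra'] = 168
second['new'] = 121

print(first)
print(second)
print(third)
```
{'key': 21, 'val': 30, 'extra': 168}
{'key': 21, 'val': 30, 'new': 121}
{'key': 21, 'val': 30, 'extra': 168}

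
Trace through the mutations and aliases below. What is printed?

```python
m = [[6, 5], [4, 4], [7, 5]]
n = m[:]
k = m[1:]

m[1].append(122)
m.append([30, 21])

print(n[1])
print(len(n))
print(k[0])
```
[4, 4, 122]
3
[4, 4, 122]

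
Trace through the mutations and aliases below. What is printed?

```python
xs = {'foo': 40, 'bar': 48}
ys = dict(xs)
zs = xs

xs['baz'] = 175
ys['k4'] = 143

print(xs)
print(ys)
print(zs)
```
{'foo': 40, 'bar': 48, 'baz': 175}
{'foo': 40, 'bar': 48, 'k4': 143}
{'foo': 40, 'bar': 48, 'baz': 175}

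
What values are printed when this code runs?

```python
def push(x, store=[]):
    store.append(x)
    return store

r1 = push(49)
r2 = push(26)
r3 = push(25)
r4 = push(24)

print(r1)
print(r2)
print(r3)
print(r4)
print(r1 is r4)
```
[49, 26, 25, 24]
[49, 26, 25, 24]
[49, 26, 25, 24]
[49, 26, 25, 24]
True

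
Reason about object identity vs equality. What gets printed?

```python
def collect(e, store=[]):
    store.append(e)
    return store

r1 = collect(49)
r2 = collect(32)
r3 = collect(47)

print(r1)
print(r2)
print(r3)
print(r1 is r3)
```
[49, 32, 47]
[49, 32, 47]
[49, 32, 47]
True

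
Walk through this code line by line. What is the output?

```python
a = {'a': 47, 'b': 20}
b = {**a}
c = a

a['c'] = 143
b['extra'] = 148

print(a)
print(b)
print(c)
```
{'a': 47, 'b': 20, 'c': 143}
{'a': 47, 'b': 20, 'extra': 148}
{'a': 47, 'b': 20, 'c': 143}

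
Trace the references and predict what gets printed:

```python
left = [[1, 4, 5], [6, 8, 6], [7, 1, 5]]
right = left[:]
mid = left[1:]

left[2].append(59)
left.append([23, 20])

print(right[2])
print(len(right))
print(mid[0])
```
[7, 1, 5, 59]
3
[6, 8, 6]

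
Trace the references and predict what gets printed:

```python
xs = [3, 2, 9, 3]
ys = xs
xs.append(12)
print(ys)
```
[3, 2, 9, 3, 12]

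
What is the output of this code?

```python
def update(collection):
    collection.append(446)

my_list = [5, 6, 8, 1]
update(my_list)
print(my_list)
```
[5, 6, 8, 1, 446]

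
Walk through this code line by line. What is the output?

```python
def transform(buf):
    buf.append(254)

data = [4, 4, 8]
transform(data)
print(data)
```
[4, 4, 8, 254]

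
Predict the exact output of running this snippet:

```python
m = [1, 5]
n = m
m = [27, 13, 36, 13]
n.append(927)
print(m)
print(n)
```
[27, 13, 36, 13]
[1, 5, 927]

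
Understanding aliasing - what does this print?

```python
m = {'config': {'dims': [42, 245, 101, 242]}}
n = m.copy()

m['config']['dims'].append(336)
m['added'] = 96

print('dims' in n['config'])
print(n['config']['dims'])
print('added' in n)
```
True
[42, 245, 101, 242, 336]
False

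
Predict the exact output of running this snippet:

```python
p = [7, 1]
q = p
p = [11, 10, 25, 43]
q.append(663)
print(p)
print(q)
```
[11, 10, 25, 43]
[7, 1, 663]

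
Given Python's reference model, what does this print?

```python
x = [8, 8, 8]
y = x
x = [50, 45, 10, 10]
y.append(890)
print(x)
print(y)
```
[50, 45, 10, 10]
[8, 8, 8, 890]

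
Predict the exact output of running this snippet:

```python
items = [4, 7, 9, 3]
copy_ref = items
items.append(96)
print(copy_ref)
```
[4, 7, 9, 3, 96]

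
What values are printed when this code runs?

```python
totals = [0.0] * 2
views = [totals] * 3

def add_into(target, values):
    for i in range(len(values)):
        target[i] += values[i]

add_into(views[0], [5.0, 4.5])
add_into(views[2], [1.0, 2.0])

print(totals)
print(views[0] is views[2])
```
[6.0, 6.5]
True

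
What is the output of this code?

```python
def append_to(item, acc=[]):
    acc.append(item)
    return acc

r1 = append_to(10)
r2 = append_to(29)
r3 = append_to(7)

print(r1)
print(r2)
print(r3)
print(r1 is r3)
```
[10, 29, 7]
[10, 29, 7]
[10, 29, 7]
True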